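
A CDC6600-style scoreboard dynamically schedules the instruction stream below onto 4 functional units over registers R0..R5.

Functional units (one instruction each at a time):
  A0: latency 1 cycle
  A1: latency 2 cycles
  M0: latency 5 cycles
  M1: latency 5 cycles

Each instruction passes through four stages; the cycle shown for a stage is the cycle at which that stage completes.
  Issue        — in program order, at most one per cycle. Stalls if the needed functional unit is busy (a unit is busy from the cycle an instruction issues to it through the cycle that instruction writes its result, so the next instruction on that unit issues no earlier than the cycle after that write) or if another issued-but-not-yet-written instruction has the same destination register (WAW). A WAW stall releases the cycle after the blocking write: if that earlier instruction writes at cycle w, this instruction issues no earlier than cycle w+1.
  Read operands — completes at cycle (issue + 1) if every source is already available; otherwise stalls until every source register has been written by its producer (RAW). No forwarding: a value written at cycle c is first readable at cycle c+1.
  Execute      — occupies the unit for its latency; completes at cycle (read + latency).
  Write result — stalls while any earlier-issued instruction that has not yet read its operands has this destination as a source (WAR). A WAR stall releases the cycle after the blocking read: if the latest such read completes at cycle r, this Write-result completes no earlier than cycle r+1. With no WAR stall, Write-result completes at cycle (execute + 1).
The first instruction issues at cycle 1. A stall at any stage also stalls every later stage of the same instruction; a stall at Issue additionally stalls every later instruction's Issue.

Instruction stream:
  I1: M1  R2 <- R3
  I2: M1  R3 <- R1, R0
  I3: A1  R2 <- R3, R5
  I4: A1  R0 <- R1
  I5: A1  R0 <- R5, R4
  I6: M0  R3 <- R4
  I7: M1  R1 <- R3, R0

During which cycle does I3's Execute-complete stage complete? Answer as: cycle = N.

[1] I1 dispatched to M1
[2] I1 operands ready
[7] I1 complete
[8] R2←I1
[9] I2 dispatched to M1
[10] I2 operands ready · I3 dispatched to A1
[15] I2 complete
[16] R3←I2
[17] I3 operands ready
[19] I3 complete
[20] R2←I3
[21] I4 dispatched to A1
[22] I4 operands ready
[24] I4 complete
[25] R0←I4
[26] I5 dispatched to A1
[27] I5 operands ready · I6 dispatched to M0
[28] I6 operands ready · I7 dispatched to M1
[29] I5 complete
[30] R0←I5
[33] I6 complete
[34] R3←I6
[35] I7 operands ready
[40] I7 complete
[41] R1←I7

cycle = 19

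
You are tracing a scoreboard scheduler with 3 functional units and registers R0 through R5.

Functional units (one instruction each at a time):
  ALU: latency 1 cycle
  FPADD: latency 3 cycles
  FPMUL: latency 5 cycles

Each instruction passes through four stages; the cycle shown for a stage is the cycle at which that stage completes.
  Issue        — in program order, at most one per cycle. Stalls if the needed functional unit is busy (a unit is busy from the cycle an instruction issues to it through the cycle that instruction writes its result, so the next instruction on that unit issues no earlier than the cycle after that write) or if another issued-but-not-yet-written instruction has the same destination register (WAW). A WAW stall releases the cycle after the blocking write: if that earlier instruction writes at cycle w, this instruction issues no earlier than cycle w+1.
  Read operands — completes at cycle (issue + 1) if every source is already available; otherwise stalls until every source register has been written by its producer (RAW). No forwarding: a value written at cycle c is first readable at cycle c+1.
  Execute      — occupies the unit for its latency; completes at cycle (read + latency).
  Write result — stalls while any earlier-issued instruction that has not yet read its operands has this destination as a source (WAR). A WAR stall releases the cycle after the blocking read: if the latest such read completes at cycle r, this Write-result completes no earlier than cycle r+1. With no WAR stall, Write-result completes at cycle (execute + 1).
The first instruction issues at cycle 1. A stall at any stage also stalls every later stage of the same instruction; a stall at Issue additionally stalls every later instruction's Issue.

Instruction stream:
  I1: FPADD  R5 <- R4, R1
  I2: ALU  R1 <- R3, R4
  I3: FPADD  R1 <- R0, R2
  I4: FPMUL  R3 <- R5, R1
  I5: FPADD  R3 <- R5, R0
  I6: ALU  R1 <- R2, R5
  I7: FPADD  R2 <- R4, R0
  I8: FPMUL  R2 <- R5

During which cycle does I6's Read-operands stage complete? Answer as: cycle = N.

1) issue 1, read 2, done 5, write 6
2) issue 2, read 3, done 4, write 5
3) issue 7, read 8, done 11, write 12  <struct: FPADD busy until I1 writes@6>
4) issue 8, read 13, done 18, write 19  <RAW R1: wait I3 write@12>
5) issue 20, read 21, done 24, write 25  <WAW R3: wait I4 write@19>
6) issue 21, read 22, done 23, write 24
7) issue 26, read 27, done 30, write 31  <struct: FPADD busy until I5 writes@25>
8) issue 32, read 33, done 38, write 39  <WAW R2: wait I7 write@31>

cycle = 22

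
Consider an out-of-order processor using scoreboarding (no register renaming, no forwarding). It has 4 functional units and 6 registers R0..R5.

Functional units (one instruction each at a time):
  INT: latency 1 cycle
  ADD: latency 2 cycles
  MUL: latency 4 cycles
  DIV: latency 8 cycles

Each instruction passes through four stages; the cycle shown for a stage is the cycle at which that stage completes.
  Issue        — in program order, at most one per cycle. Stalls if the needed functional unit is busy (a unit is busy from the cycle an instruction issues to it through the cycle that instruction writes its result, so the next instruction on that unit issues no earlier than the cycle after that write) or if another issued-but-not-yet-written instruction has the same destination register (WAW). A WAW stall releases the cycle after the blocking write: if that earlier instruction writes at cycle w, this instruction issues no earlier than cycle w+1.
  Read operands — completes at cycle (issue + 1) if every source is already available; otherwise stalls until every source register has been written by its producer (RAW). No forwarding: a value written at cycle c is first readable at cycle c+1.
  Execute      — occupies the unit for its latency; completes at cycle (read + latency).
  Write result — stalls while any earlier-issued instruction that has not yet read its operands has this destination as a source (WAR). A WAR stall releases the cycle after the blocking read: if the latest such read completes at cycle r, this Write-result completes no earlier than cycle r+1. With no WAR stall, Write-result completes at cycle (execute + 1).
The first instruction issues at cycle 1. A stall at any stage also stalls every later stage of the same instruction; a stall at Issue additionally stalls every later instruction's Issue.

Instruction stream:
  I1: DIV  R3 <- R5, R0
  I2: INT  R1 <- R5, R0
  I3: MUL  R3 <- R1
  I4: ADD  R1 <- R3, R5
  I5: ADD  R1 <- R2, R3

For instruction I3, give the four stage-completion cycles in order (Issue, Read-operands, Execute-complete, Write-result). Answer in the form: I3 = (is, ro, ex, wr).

t=1  I1 dispatched to DIV
t=2  I1 operands ready; I2 dispatched to INT
t=3  I2 operands ready
t=4  I2 complete
t=5  R1←I2
t=10  I1 complete
t=11  R3←I1
t=12  I3 dispatched to MUL
t=13  I3 operands ready; I4 dispatched to ADD
t=17  I3 complete
t=18  R3←I3
t=19  I4 operands ready
t=21  I4 complete
t=22  R1←I4
t=23  I5 dispatched to ADD
t=24  I5 operands ready
t=26  I5 complete
t=27  R1←I5

I3 = (12, 13, 17, 18)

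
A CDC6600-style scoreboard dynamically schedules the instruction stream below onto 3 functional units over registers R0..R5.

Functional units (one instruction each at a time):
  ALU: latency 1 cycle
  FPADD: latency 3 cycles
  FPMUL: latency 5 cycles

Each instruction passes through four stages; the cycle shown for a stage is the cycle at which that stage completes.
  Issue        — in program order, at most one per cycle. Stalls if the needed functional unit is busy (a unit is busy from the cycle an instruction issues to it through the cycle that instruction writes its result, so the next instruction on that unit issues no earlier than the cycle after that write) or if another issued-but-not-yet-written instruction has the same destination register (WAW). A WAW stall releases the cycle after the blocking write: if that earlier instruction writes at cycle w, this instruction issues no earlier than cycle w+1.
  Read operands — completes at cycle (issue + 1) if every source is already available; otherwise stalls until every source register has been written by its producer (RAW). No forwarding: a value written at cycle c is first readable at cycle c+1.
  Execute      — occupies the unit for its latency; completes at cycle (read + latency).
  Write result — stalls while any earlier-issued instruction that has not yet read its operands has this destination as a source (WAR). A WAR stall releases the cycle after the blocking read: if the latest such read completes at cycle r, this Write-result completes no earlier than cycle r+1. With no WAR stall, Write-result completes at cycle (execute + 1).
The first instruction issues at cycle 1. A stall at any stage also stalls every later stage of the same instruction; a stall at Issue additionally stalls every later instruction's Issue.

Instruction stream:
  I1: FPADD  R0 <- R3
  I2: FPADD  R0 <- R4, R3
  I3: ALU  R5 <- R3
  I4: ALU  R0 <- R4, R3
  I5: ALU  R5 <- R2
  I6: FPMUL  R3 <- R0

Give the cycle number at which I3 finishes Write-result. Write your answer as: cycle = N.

[I1] 1/2/5/6
[I2] 7/8/11/12  (struct: FPADD busy until I1 writes@6)
[I3] 8/9/10/11
[I4] 13/14/15/16  (WAW R0: wait I2 write@12)
[I5] 17/18/19/20  (struct: ALU busy until I4 writes@16)
[I6] 18/19/24/25

cycle = 11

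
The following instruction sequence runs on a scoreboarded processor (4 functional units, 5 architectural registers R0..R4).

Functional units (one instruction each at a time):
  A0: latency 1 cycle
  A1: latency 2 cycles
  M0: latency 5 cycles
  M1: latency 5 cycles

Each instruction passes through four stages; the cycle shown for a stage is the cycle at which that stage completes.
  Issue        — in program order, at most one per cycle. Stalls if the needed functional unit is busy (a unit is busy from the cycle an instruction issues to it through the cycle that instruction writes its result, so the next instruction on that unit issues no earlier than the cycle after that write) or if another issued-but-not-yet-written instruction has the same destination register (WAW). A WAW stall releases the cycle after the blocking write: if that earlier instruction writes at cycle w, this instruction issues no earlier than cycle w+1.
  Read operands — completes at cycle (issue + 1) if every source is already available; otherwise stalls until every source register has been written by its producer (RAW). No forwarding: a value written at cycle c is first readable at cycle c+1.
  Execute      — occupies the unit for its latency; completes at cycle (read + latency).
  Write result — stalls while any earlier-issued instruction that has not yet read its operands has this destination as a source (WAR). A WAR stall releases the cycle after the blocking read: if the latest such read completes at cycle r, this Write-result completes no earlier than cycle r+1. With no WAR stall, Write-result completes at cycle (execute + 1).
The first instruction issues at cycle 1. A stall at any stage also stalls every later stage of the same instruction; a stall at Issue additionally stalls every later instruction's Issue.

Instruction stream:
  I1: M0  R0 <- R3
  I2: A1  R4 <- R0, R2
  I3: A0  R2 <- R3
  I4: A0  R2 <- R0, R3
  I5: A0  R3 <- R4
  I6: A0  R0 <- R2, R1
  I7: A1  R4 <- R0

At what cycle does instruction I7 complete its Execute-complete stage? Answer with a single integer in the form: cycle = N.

cycle = 25

I1: IS=1 RO=2 EX=7 WR=8
I2: IS=2 RO=9 EX=11 WR=12  [RAW R0: wait I1 write@8]
I3: IS=3 RO=4 EX=5 WR=10  [WAR R2: wait I2 read@9]
I4: IS=11 RO=12 EX=13 WR=14  [struct: A0 busy until I3 writes@10]
I5: IS=15 RO=16 EX=17 WR=18  [struct: A0 busy until I4 writes@14]
I6: IS=19 RO=20 EX=21 WR=22  [struct: A0 busy until I5 writes@18]
I7: IS=20 RO=23 EX=25 WR=26  [RAW R0: wait I6 write@22]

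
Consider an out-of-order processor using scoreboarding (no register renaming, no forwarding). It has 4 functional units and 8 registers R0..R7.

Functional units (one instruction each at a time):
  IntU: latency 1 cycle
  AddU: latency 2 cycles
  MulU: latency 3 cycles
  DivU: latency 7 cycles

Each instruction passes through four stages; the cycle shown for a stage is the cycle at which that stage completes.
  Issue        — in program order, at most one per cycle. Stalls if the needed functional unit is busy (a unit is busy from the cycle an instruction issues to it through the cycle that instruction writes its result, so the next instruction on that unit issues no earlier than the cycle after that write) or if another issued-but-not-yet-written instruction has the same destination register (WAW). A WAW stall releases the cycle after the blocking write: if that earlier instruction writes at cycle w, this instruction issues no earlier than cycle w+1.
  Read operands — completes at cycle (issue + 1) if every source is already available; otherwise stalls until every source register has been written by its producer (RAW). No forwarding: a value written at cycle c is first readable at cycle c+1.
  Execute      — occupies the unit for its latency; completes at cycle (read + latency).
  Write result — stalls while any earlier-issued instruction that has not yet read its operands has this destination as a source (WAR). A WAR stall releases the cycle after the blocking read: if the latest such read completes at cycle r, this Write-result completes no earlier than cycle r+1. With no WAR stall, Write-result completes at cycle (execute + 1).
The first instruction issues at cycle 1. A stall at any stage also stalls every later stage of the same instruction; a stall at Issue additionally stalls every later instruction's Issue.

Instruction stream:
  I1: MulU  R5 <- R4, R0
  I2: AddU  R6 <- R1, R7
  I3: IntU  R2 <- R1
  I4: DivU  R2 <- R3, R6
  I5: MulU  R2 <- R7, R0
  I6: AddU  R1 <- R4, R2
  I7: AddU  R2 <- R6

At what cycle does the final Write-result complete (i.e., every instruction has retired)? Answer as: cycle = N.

[I1] 1/2/5/6
[I2] 2/3/5/6
[I3] 3/4/5/6
[I4] 7/8/15/16  (WAW R2: wait I3 write@6)
[I5] 17/18/21/22  (WAW R2: wait I4 write@16)
[I6] 18/23/25/26  (RAW R2: wait I5 write@22)
[I7] 27/28/30/31  (struct: AddU busy until I6 writes@26)

cycle = 31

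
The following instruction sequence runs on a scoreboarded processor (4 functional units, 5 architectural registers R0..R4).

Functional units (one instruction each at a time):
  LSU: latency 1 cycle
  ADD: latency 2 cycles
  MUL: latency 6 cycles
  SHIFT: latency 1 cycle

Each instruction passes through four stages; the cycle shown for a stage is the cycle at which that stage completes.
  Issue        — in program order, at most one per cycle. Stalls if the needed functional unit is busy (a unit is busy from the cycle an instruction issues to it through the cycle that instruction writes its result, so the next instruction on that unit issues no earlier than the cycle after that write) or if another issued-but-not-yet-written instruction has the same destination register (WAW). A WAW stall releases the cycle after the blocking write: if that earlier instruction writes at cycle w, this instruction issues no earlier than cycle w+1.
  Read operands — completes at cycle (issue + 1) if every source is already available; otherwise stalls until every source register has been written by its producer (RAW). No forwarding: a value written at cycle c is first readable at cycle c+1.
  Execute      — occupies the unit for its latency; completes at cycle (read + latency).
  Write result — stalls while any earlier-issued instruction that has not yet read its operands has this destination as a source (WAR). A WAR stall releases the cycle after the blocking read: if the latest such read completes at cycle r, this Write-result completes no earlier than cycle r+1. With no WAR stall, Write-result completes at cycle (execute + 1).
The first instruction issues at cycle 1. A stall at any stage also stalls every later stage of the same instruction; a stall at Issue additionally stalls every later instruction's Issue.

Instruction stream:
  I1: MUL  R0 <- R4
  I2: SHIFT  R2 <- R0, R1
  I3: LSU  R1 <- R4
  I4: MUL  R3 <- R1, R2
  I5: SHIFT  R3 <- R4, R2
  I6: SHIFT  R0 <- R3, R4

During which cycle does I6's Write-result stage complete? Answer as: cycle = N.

c1: issue I1 (MUL)
c2: I1 read-ops | issue I2 (SHIFT)
c3: issue I3 (LSU)
c4: I3 read-ops
c5: I3 finished on LSU
c8: I1 finished on MUL
c9: I1→R0
c10: I2 read-ops | issue I4 (MUL)
c11: I2 finished on SHIFT | I3→R1
c12: I2→R2
c13: I4 read-ops
c19: I4 finished on MUL
c20: I4→R3
c21: issue I5 (SHIFT)
c22: I5 read-ops
c23: I5 finished on SHIFT
c24: I5→R3
c25: issue I6 (SHIFT)
c26: I6 read-ops
c27: I6 finished on SHIFT
c28: I6→R0

cycle = 28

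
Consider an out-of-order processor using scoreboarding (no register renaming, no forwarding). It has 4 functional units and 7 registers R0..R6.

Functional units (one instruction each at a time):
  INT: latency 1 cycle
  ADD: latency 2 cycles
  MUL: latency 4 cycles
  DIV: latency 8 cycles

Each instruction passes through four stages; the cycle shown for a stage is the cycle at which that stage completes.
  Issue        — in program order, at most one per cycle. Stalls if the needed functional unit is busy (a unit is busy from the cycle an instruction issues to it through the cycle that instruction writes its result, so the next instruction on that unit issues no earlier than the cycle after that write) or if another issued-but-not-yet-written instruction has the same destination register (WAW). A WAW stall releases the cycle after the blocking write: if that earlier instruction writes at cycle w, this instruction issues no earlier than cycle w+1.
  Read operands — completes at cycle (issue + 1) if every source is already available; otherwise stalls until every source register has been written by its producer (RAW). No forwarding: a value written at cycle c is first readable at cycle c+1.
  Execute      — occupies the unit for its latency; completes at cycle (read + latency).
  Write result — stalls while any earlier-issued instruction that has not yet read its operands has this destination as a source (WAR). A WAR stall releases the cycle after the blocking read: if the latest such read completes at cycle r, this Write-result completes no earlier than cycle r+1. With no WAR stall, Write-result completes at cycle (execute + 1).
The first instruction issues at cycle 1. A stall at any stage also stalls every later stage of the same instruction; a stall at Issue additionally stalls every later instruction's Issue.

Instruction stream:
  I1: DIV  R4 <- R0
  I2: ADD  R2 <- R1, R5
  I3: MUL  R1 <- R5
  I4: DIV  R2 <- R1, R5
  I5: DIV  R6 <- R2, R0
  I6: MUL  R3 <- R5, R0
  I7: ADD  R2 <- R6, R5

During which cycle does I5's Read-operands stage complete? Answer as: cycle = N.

cycle = 24

  I1 | 1 | 2 | 10 | 11
  I2 | 2 | 3 | 5 | 6
  I3 | 3 | 4 | 8 | 9
  I4 | 12 | 13 | 21 | 22   struct: DIV busy until I1 writes@11
  I5 | 23 | 24 | 32 | 33   struct: DIV busy until I4 writes@22
  I6 | 24 | 25 | 29 | 30
  I7 | 25 | 34 | 36 | 37   RAW R6: wait I5 write@33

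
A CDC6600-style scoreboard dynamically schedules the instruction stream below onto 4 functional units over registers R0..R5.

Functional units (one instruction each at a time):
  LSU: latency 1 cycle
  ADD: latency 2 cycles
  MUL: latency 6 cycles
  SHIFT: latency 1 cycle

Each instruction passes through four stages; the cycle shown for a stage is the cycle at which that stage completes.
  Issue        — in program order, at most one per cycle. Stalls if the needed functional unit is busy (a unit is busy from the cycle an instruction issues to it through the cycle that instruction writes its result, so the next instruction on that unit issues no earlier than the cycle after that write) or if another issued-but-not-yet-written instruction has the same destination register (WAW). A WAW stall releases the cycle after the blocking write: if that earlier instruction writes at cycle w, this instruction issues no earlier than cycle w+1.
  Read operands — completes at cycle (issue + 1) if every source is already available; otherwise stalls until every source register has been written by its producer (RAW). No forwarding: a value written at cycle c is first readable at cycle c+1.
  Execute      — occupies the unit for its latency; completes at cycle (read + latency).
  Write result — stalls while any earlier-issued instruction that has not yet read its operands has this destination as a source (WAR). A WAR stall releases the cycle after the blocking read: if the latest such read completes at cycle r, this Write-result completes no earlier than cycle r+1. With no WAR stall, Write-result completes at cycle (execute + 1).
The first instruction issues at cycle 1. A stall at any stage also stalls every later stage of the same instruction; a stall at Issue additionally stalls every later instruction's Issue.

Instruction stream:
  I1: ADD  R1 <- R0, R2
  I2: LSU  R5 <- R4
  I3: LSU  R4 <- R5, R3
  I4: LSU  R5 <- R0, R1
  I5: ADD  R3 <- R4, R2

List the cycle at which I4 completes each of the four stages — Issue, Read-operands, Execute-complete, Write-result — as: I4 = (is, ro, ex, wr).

I4 = (10, 11, 12, 13)

I1: IS=1 RO=2 EX=4 WR=5
I2: IS=2 RO=3 EX=4 WR=5
I3: IS=6 RO=7 EX=8 WR=9  [struct: LSU busy until I2 writes@5]
I4: IS=10 RO=11 EX=12 WR=13  [struct: LSU busy until I3 writes@9]
I5: IS=11 RO=12 EX=14 WR=15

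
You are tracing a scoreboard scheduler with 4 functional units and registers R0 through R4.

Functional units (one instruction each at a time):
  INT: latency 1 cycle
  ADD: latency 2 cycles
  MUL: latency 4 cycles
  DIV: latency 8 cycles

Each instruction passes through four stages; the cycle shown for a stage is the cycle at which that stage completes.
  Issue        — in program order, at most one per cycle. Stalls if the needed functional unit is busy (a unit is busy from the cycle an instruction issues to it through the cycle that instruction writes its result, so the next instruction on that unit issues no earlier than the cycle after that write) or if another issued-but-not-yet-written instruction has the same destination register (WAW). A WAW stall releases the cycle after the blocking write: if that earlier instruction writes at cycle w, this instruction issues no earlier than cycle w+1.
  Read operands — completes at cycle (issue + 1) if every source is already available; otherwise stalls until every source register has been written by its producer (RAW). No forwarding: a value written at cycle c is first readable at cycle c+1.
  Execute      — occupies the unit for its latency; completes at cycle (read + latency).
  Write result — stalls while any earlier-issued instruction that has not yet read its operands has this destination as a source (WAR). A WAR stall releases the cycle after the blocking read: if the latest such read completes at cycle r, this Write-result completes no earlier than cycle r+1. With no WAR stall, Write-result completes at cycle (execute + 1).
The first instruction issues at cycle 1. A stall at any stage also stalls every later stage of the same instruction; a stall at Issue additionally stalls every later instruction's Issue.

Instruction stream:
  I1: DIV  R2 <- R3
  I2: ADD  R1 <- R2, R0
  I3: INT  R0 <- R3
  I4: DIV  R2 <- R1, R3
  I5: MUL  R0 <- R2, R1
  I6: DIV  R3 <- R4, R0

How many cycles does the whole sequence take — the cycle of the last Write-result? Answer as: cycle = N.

cycle = 41

[1] issue I1 (DIV)
[2] I1 read-ops · issue I2 (ADD)
[3] issue I3 (INT)
[4] I3 read-ops
[5] I3 finished on INT
[10] I1 finished on DIV
[11] I1→R2
[12] I2 read-ops · issue I4 (DIV)
[13] I3→R0
[14] I2 finished on ADD · issue I5 (MUL)
[15] I2→R1
[16] I4 read-ops
[24] I4 finished on DIV
[25] I4→R2
[26] I5 read-ops · issue I6 (DIV)
[30] I5 finished on MUL
[31] I5→R0
[32] I6 read-ops
[40] I6 finished on DIV
[41] I6→R3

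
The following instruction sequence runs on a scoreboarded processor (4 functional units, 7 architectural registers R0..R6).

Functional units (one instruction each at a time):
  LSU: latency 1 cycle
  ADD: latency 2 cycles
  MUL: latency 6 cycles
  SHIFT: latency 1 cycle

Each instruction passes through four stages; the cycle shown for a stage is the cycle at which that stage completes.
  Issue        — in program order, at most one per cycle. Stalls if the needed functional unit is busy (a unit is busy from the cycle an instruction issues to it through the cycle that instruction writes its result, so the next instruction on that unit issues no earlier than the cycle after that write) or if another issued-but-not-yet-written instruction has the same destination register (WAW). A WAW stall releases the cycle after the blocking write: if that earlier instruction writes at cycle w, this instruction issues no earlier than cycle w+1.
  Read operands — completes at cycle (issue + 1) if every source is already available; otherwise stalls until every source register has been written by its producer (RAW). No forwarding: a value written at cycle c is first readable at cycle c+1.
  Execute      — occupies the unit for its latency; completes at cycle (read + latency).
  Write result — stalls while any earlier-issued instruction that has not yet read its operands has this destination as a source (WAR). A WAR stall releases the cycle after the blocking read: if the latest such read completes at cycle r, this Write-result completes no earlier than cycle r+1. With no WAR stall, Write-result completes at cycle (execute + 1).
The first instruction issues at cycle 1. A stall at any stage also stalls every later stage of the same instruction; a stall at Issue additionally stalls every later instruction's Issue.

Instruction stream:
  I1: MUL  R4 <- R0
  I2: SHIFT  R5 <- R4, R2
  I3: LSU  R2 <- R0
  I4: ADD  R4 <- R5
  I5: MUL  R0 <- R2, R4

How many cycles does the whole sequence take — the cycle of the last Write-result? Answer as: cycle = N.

cycle = 24

I1 -> (1, 2, 8, 9)
I2 -> (2, 10, 11, 12)  // RAW R4: wait I1 write@9
I3 -> (3, 4, 5, 11)  // WAR R2: wait I2 read@10
I4 -> (10, 13, 15, 16)  // WAW R4: wait I1 write@9, RAW R5: wait I2 write@12
I5 -> (11, 17, 23, 24)  // RAW R4: wait I4 write@16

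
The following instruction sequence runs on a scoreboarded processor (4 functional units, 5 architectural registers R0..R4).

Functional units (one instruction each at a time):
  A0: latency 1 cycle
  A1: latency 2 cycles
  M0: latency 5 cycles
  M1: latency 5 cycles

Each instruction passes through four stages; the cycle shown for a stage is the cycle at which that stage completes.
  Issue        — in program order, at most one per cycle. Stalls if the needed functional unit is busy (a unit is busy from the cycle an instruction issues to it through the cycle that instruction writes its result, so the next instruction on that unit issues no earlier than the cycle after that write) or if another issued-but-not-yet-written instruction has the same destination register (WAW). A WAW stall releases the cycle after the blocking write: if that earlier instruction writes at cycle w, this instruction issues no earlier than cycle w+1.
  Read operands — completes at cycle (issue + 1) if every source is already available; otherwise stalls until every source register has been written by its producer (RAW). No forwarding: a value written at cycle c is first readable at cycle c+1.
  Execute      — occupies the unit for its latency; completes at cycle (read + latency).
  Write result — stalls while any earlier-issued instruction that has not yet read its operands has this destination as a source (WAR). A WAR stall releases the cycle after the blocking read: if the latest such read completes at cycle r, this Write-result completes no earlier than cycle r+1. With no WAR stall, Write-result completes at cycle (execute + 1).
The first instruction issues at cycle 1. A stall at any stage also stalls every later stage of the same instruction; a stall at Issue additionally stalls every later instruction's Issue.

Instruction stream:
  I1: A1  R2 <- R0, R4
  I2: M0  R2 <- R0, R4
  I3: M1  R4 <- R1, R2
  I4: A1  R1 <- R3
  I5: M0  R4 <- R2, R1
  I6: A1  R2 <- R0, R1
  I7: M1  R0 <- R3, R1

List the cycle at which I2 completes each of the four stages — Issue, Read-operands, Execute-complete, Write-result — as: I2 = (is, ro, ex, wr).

t=1  I1 issues→A1
t=2  I1 reads
t=4  I1 exec-done
t=5  I1 writes R2
t=6  I2 issues→M0
t=7  I2 reads | I3 issues→M1
t=8  I4 issues→A1
t=9  I4 reads
t=11  I4 exec-done
t=12  I2 exec-done
t=13  I2 writes R2
t=14  I3 reads
t=15  I4 writes R1
t=19  I3 exec-done
t=20  I3 writes R4
t=21  I5 issues→M0
t=22  I5 reads | I6 issues→A1
t=23  I6 reads | I7 issues→M1
t=24  I7 reads
t=25  I6 exec-done
t=26  I6 writes R2
t=27  I5 exec-done
t=28  I5 writes R4
t=29  I7 exec-done
t=30  I7 writes R0

I2 = (6, 7, 12, 13)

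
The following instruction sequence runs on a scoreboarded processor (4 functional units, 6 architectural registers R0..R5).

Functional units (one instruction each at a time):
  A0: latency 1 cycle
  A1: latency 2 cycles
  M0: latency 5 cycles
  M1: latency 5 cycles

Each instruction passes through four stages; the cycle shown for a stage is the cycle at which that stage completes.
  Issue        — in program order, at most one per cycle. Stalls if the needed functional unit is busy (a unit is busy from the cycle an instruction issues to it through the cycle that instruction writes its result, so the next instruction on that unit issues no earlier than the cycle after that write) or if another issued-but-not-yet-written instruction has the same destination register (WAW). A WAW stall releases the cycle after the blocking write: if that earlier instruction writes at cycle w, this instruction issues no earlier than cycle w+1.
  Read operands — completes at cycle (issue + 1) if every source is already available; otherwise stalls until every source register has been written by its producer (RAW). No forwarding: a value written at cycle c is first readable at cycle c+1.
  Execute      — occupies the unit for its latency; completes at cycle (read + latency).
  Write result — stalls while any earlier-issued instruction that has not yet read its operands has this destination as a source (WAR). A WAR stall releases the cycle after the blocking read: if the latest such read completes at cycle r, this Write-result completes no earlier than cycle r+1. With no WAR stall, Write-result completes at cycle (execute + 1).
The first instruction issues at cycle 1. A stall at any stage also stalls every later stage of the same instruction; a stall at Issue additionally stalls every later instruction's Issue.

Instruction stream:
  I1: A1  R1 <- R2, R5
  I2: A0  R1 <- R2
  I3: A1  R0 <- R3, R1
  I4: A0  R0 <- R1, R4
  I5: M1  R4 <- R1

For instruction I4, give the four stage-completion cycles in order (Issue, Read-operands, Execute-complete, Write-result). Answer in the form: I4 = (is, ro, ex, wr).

I4 = (14, 15, 16, 17)

cycle 1: issue I1 (A1)
cycle 2: I1 read-ops
cycle 4: I1 finished on A1
cycle 5: I1→R1
cycle 6: issue I2 (A0)
cycle 7: I2 read-ops · issue I3 (A1)
cycle 8: I2 finished on A0
cycle 9: I2→R1
cycle 10: I3 read-ops
cycle 12: I3 finished on A1
cycle 13: I3→R0
cycle 14: issue I4 (A0)
cycle 15: I4 read-ops · issue I5 (M1)
cycle 16: I4 finished on A0 · I5 read-ops
cycle 17: I4→R0
cycle 21: I5 finished on M1
cycle 22: I5→R4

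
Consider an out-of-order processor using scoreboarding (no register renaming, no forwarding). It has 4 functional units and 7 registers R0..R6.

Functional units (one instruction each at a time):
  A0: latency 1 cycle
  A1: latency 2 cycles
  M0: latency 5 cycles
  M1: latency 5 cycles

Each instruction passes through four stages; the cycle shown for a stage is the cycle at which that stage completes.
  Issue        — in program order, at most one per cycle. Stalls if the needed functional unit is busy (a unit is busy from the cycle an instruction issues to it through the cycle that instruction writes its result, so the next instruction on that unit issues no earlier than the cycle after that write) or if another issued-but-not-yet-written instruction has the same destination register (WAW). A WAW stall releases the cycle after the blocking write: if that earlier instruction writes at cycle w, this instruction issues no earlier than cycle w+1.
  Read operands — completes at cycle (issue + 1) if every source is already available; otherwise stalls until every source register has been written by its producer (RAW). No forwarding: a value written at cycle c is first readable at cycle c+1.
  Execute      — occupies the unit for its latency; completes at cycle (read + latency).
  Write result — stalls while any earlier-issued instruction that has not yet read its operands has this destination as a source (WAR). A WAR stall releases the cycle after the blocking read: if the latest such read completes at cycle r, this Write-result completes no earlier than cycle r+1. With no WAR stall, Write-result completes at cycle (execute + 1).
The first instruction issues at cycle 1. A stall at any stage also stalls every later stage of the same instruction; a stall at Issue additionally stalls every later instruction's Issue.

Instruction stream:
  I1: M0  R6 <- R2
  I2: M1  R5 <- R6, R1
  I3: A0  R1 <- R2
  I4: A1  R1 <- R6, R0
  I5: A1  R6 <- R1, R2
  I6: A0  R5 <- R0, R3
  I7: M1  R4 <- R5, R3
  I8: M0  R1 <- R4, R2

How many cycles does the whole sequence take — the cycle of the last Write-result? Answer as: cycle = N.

cycle = 34

t=1  I1 dispatched to M0
t=2  I1 operands ready, I2 dispatched to M1
t=3  I3 dispatched to A0
t=4  I3 operands ready
t=5  I3 complete
t=7  I1 complete
t=8  R6←I1
t=9  I2 operands ready
t=10  R1←I3
t=11  I4 dispatched to A1
t=12  I4 operands ready
t=14  I2 complete, I4 complete
t=15  R5←I2, R1←I4
t=16  I5 dispatched to A1
t=17  I5 operands ready, I6 dispatched to A0
t=18  I6 operands ready, I7 dispatched to M1
t=19  I5 complete, I6 complete, I8 dispatched to M0
t=20  R6←I5, R5←I6
t=21  I7 operands ready
t=26  I7 complete
t=27  R4←I7
t=28  I8 operands ready
t=33  I8 complete
t=34  R1←I8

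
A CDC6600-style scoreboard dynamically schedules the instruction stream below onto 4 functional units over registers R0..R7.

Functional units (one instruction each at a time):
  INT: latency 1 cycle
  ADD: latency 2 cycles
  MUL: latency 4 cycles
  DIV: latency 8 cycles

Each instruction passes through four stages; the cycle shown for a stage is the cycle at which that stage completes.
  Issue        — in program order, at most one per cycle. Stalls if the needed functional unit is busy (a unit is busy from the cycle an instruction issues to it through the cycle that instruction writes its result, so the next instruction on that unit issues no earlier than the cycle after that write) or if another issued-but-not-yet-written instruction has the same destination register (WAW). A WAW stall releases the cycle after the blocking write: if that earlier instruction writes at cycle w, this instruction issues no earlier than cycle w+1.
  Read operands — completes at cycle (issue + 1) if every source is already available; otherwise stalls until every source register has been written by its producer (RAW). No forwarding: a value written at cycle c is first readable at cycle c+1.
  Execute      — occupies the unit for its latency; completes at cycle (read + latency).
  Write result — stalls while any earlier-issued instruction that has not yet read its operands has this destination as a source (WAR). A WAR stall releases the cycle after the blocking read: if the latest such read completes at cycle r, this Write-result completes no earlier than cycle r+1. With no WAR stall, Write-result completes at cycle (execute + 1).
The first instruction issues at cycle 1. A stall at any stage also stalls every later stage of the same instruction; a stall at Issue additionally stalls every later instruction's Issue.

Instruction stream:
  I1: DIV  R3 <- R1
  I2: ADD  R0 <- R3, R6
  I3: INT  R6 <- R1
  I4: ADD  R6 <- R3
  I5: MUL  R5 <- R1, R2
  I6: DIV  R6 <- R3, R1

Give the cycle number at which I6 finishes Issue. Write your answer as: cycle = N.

1) issue 1, read 2, done 10, write 11
2) issue 2, read 12, done 14, write 15  <RAW R3: wait I1 write@11>
3) issue 3, read 4, done 5, write 13  <WAR R6: wait I2 read@12>
4) issue 16, read 17, done 19, write 20  <struct: ADD busy until I2 writes@15>
5) issue 17, read 18, done 22, write 23
6) issue 21, read 22, done 30, write 31  <WAW R6: wait I4 write@20>

cycle = 21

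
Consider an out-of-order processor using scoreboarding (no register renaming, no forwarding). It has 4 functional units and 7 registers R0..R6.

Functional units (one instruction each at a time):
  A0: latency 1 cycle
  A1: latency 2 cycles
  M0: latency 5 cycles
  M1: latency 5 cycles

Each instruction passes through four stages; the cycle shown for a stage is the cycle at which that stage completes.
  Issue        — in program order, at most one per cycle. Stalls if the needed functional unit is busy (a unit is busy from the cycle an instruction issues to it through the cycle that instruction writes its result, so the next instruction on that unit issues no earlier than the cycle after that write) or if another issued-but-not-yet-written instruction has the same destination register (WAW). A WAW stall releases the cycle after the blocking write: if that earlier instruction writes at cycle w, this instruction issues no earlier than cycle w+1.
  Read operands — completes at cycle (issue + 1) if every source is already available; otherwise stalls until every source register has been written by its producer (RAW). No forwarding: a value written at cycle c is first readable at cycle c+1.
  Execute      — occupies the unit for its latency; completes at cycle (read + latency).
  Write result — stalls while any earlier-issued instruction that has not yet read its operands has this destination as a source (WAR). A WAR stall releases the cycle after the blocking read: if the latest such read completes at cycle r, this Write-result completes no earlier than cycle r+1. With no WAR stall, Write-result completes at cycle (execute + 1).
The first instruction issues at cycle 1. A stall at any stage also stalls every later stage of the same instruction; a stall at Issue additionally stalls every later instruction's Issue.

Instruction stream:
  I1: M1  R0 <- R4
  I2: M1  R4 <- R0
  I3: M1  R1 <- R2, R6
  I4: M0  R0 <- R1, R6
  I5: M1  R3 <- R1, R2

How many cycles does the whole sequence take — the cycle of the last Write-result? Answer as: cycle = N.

1) issue 1, read 2, done 7, write 8
2) issue 9, read 10, done 15, write 16  <struct: M1 busy until I1 writes@8>
3) issue 17, read 18, done 23, write 24  <struct: M1 busy until I2 writes@16>
4) issue 18, read 25, done 30, write 31  <RAW R1: wait I3 write@24>
5) issue 25, read 26, done 31, write 32  <struct: M1 busy until I3 writes@24>

cycle = 32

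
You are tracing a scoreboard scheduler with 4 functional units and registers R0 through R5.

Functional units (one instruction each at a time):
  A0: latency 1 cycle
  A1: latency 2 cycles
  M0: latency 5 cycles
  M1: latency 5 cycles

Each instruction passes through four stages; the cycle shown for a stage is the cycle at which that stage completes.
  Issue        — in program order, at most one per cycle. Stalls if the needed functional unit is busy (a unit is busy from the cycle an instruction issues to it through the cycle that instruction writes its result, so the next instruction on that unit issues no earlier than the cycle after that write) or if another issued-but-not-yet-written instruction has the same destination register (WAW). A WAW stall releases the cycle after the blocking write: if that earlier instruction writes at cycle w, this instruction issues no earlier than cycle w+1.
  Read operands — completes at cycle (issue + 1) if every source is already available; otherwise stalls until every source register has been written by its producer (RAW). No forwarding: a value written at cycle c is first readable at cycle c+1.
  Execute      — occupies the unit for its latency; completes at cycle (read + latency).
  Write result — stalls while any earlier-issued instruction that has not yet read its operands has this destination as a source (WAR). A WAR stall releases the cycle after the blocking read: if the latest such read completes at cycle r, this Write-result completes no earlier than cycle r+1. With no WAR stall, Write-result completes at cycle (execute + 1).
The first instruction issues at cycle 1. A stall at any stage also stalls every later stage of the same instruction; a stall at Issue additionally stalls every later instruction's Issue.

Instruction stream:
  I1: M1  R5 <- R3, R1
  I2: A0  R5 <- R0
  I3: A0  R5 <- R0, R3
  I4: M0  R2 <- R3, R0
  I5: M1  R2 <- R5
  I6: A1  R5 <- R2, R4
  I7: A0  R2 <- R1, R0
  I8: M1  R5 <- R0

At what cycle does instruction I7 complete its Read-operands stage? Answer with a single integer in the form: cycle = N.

[I1] 1/2/7/8
[I2] 9/10/11/12  (WAW R5: wait I1 write@8)
[I3] 13/14/15/16  (struct: A0 busy until I2 writes@12)
[I4] 14/15/20/21
[I5] 22/23/28/29  (WAW R2: wait I4 write@21)
[I6] 23/30/32/33  (RAW R2: wait I5 write@29)
[I7] 30/31/32/33  (WAW R2: wait I5 write@29)
[I8] 34/35/40/41  (WAW R5: wait I6 write@33)

cycle = 31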